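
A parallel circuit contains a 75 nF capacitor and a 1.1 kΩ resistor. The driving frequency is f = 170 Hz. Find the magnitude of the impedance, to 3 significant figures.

ω = 2πf = 1068 rad/s
X_C = 1/(ωC) = 12500 Ω
Parallel: admittances add. Y = 1/R + jωC
Y = (0.000909 + j8.01e-05) S
|Y| = 0.000913 S → |Z| = 1/|Y| = 1100 Ω, ∠Z = −∠Y = -5.04°

1100 Ω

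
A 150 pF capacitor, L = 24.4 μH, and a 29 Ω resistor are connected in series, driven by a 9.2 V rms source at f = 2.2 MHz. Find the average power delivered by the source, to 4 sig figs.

ω = 2πf = 1.382e+07 rad/s
X_L = ωL = 337.3 Ω
X_C = 1/(ωC) = 482.3 Ω
Net reactance X = X_L − X_C = -145.0 Ω
Z = 29.00 − j145.0 Ω
|Z| = √(29.00² + 145.0²) = 147.9 Ω
∠Z = arctan(-145.0/29.00) = -78.69°
I = V/|Z| = 62.21 mA
P = VI cos φ = 9.2 × 0.06221 × cos(-78.69°) = 112.2 mW

112.2 mW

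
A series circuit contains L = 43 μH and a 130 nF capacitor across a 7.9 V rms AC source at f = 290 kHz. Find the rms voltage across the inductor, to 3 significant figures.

8.35 V

ω = 2πf = 1.822e+06 rad/s
X_L = ωL = 78.4 Ω
X_C = 1/(ωC) = 4.22 Ω
Net reactance X = X_L − X_C = 74.1 Ω
Z = j74.1 Ω
|Z| = √(0² + 74.1²) = 74.1 Ω
I = V/|Z| = 107 mA
V_L = I·|Z_L| = 0.107 × 78.4 = 8.35 V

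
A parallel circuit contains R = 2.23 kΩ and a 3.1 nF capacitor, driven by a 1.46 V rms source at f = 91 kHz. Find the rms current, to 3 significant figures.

2.67 mA

ω = 2πf = 571800 rad/s
X_C = 1/(ωC) = 564 Ω
Parallel: admittances add. Y = 1/R + jωC
Y = (0.000448 + j0.00177) S
|Y| = 0.00183 S → |Z| = 1/|Y| = 547 Ω, ∠Z = −∠Y = -75.8°
I = V/|Z| = 1.46/547 = 2.67 mA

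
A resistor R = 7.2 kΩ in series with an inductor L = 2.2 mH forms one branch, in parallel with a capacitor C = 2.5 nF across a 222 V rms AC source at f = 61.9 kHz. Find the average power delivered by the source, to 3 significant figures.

6.75 W

ω = 2πf = 388900 rad/s
X_L = ωL = 856 Ω
X_C = 1/(ωC) = 1030 Ω
Branch 1 (R+jX_L): Z₁ = 7200 + j856 Ω, |Z₁| = 7250 Ω
Branch 2 (−jX_C): Z₂ = −j1030 Ω
Parallel: Z = Z₁Z₂/(Z₁+Z₂), |Z| = 1040 Ω, ∠Z = -81.8°
I = V/|Z| = 214 mA
P = VI cos φ = 222 × 0.214 × cos(-81.8°) = 6.75 W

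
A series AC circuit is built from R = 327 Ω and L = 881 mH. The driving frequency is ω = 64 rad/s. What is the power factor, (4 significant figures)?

X_L = ωL = 56.38 Ω
Z = 327.0 + j56.38 Ω
|Z| = √(327.0² + 56.38²) = 331.8 Ω
∠Z = arctan(56.38/327.0) = 9.783°
cos φ = cos(9.783°) = 0.9855

0.9855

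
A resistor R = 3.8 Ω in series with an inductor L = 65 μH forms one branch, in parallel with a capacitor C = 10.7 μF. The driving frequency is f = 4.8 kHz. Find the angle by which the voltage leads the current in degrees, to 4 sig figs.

ω = 2πf = 30160 rad/s
X_L = ωL = 1.960 Ω
X_C = 1/(ωC) = 3.099 Ω
Branch 1 (R+jX_L): Z₁ = 3.800 + j1.960 Ω, |Z₁| = 4.276 Ω
Branch 2 (−jX_C): Z₂ = −j3.099 Ω
Parallel: Z = Z₁Z₂/(Z₁+Z₂), |Z| = 3.340 Ω, ∠Z = -46.03°

-46.03°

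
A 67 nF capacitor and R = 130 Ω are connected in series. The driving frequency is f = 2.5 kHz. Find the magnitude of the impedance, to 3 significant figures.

959 Ω

ω = 2πf = 15710 rad/s
X_C = 1/(ωC) = 950 Ω
Z = 130 − j950 Ω
|Z| = √(130² + 950²) = 959 Ω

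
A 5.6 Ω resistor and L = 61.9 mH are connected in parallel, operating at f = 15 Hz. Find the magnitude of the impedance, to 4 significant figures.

4.040 Ω

ω = 2πf = 94.25 rad/s
X_L = ωL = 5.834 Ω
Parallel: admittances add. Y = 1/R + 1/(jωL)
Y = (0.1786 − j0.1714) S
|Y| = 0.2475 S → |Z| = 1/|Y| = 4.040 Ω, ∠Z = −∠Y = 43.83°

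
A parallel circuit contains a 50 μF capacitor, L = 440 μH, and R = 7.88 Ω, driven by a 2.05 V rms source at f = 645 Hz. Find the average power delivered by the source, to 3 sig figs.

ω = 2πf = 4053 rad/s
X_L = ωL = 1.78 Ω
X_C = 1/(ωC) = 4.94 Ω
Parallel: admittances add. Y = 1/R + 1/(jωL) + jωC
Y = (0.127 − j0.358) S
|Y| = 0.380 S → |Z| = 1/|Y| = 2.63 Ω, ∠Z = −∠Y = 70.5°
I = V/|Z| = 779 mA
P = VI cos φ = 2.05 × 0.779 × cos(70.5°) = 533 mW

533 mW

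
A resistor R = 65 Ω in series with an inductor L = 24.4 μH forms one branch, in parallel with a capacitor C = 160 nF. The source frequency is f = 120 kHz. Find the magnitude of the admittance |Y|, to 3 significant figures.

117 mS

ω = 2πf = 754000 rad/s
X_L = ωL = 18.4 Ω
X_C = 1/(ωC) = 8.29 Ω
Branch 1 (R+jX_L): Z₁ = 65.0 + j18.4 Ω, |Z₁| = 67.6 Ω
Branch 2 (−jX_C): Z₂ = −j8.29 Ω
Parallel: Z = Z₁Z₂/(Z₁+Z₂), |Z| = 8.51 Ω, ∠Z = -83.0°
|Y| = 1/|Z| = 117 mS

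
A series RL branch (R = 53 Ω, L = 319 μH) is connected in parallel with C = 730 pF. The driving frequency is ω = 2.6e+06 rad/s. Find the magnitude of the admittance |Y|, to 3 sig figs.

X_L = ωL = 829 Ω
X_C = 1/(ωC) = 527 Ω
Branch 1 (R+jX_L): Z₁ = 53.0 + j829 Ω, |Z₁| = 831 Ω
Branch 2 (−jX_C): Z₂ = −j527 Ω
Parallel: Z = Z₁Z₂/(Z₁+Z₂), |Z| = 1430 Ω, ∠Z = -83.7°
|Y| = 1/|Z| = 701 μS

701 μS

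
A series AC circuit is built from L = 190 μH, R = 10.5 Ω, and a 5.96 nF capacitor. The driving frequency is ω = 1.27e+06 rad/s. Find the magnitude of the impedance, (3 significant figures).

110 Ω

X_L = ωL = 241 Ω
X_C = 1/(ωC) = 132 Ω
Net reactance X = X_L − X_C = 109 Ω
Z = 10.5 + j109 Ω
|Z| = √(10.5² + 109²) = 110 Ω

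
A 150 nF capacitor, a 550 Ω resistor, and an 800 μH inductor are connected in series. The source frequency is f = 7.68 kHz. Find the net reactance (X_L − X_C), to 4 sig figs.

-99.55 Ω

ω = 2πf = 48250 rad/s
X_L = ωL = 38.60 Ω
X_C = 1/(ωC) = 138.2 Ω
X = 38.60 − 138.2 = -99.55 Ω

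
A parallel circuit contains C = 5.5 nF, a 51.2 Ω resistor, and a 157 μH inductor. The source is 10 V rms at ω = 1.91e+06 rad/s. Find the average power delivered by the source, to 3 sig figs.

X_L = ωL = 300 Ω
X_C = 1/(ωC) = 95.2 Ω
Parallel: admittances add. Y = 1/R + 1/(jωL) + jωC
Y = (0.0195 + j0.00717) S
|Y| = 0.0208 S → |Z| = 1/|Y| = 48.1 Ω, ∠Z = −∠Y = -20.2°
I = V/|Z| = 208 mA
P = VI cos φ = 10 × 0.208 × cos(-20.2°) = 1.95 W

1.95 W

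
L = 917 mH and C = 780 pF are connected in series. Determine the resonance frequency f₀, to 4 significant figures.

5.951 kHz

ω₀ = 1/√(LC) = 1/√(0.917 × 7.8e-10) = 37390 rad/s
f₀ = ω₀/(2π) = 5.951 kHz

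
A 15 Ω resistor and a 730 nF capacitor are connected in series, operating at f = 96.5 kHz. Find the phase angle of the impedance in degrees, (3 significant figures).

ω = 2πf = 606300 rad/s
X_C = 1/(ωC) = 2.26 Ω
Z = 15.0 − j2.26 Ω
|Z| = √(15.0² + 2.26²) = 15.2 Ω
∠Z = arctan(-2.26/15.0) = -8.57°

-8.57°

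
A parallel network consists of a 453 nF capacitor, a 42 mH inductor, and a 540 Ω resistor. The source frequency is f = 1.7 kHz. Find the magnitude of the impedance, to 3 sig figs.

ω = 2πf = 10680 rad/s
X_L = ωL = 449 Ω
X_C = 1/(ωC) = 207 Ω
Parallel: admittances add. Y = 1/R + 1/(jωL) + jωC
Y = (0.00185 + j0.00261) S
|Y| = 0.00320 S → |Z| = 1/|Y| = 313 Ω, ∠Z = −∠Y = -54.6°

313 Ω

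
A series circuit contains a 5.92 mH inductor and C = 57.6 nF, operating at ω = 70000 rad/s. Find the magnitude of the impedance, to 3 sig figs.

X_L = ωL = 414 Ω
X_C = 1/(ωC) = 248 Ω
Net reactance X = X_L − X_C = 166 Ω
Z = j166 Ω
|Z| = √(0² + 166²) = 166 Ω

166 Ω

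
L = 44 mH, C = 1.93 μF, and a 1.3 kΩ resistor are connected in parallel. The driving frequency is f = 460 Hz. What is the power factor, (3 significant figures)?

ω = 2πf = 2890 rad/s
X_L = ωL = 127 Ω
X_C = 1/(ωC) = 179 Ω
Parallel: admittances add. Y = 1/R + 1/(jωL) + jωC
Y = (0.000769 − j0.00229) S
|Y| = 0.00241 S → |Z| = 1/|Y| = 415 Ω, ∠Z = −∠Y = 71.4°
cos φ = cos(71.4°) = 0.319

0.319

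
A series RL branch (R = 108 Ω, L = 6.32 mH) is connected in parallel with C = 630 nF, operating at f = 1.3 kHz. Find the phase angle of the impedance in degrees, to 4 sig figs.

-11.57°

ω = 2πf = 8168 rad/s
X_L = ωL = 51.62 Ω
X_C = 1/(ωC) = 194.3 Ω
Branch 1 (R+jX_L): Z₁ = 108.0 + j51.62 Ω, |Z₁| = 119.7 Ω
Branch 2 (−jX_C): Z₂ = −j194.3 Ω
Parallel: Z = Z₁Z₂/(Z₁+Z₂), |Z| = 130.0 Ω, ∠Z = -11.57°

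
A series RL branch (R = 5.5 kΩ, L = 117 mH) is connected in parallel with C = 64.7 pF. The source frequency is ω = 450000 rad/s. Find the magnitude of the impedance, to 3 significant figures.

95100 Ω

X_L = ωL = 52600 Ω
X_C = 1/(ωC) = 34300 Ω
Branch 1 (R+jX_L): Z₁ = 5500 + j52600 Ω, |Z₁| = 52900 Ω
Branch 2 (−jX_C): Z₂ = −j34300 Ω
Parallel: Z = Z₁Z₂/(Z₁+Z₂), |Z| = 95100 Ω, ∠Z = -79.2°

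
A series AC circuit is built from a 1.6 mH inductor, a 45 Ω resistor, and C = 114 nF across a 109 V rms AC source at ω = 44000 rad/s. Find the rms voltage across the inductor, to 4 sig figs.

X_L = ωL = 70.40 Ω
X_C = 1/(ωC) = 199.4 Ω
Net reactance X = X_L − X_C = -129.0 Ω
Z = 45.00 − j129.0 Ω
|Z| = √(45.00² + 129.0²) = 136.6 Ω
I = V/|Z| = 798.0 mA
V_L = I·|Z_L| = 0.7980 × 70.40 = 56.18 V

56.18 V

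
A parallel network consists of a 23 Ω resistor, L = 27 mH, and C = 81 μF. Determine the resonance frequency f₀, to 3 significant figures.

108 Hz

ω₀ = 1/√(LC) = 1/√(0.027 × 8.1e-05) = 676.2 rad/s
f₀ = ω₀/(2π) = 108 Hz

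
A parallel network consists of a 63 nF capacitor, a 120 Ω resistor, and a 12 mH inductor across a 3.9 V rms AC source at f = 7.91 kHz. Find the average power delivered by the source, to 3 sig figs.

127 mW

ω = 2πf = 49700 rad/s
X_L = ωL = 596 Ω
X_C = 1/(ωC) = 319 Ω
Parallel: admittances add. Y = 1/R + 1/(jωL) + jωC
Y = (0.00833 + j0.00145) S
|Y| = 0.00846 S → |Z| = 1/|Y| = 118 Ω, ∠Z = −∠Y = -9.90°
I = V/|Z| = 33.0 mA
P = VI cos φ = 3.9 × 0.0330 × cos(-9.90°) = 127 mW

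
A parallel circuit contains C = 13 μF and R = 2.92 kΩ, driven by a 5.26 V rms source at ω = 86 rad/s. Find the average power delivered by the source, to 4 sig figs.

X_C = 1/(ωC) = 894.5 Ω
Parallel: admittances add. Y = 1/R + jωC
Y = (0.0003425 + j0.001118) S
|Y| = 0.001169 S → |Z| = 1/|Y| = 855.2 Ω, ∠Z = −∠Y = -72.97°
I = V/|Z| = 6.150 mA
P = VI cos φ = 5.26 × 0.006150 × cos(-72.97°) = 9.475 mW

9.475 mW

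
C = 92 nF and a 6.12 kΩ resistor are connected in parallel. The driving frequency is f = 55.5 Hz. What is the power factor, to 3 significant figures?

ω = 2πf = 348.7 rad/s
X_C = 1/(ωC) = 31200 Ω
Parallel: admittances add. Y = 1/R + jωC
Y = (0.000163 + j3.21e-05) S
|Y| = 0.000167 S → |Z| = 1/|Y| = 6010 Ω, ∠Z = −∠Y = -11.1°
cos φ = cos(-11.1°) = 0.981

0.981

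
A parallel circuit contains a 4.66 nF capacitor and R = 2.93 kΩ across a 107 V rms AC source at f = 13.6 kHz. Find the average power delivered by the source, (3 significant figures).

ω = 2πf = 85450 rad/s
X_C = 1/(ωC) = 2510 Ω
Parallel: admittances add. Y = 1/R + jωC
Y = (0.000341 + j0.000398) S
|Y| = 0.000524 S → |Z| = 1/|Y| = 1910 Ω, ∠Z = −∠Y = -49.4°
I = V/|Z| = 56.1 mA
P = VI cos φ = 107 × 0.0561 × cos(-49.4°) = 3.91 W

3.91 W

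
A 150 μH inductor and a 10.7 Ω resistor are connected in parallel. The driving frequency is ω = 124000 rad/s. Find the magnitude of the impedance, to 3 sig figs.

X_L = ωL = 18.6 Ω
Parallel: admittances add. Y = 1/R + 1/(jωL)
Y = (0.0935 − j0.0538) S
|Y| = 0.108 S → |Z| = 1/|Y| = 9.27 Ω, ∠Z = −∠Y = 29.9°

9.27 Ω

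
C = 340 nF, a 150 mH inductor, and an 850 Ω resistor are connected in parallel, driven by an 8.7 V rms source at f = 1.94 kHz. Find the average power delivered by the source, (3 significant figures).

89.0 mW

ω = 2πf = 12190 rad/s
X_L = ωL = 1830 Ω
X_C = 1/(ωC) = 241 Ω
Parallel: admittances add. Y = 1/R + 1/(jωL) + jωC
Y = (0.00118 + j0.00360) S
|Y| = 0.00378 S → |Z| = 1/|Y| = 264 Ω, ∠Z = −∠Y = -71.9°
I = V/|Z| = 32.9 mA
P = VI cos φ = 8.7 × 0.0329 × cos(-71.9°) = 89.0 mW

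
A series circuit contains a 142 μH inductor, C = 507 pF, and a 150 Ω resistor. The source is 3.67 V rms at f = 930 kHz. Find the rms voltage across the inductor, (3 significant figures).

ω = 2πf = 5.843e+06 rad/s
X_L = ωL = 830 Ω
X_C = 1/(ωC) = 338 Ω
Net reactance X = X_L − X_C = 492 Ω
Z = 150 + j492 Ω
|Z| = √(150² + 492²) = 515 Ω
I = V/|Z| = 7.13 mA
V_L = I·|Z_L| = 0.00713 × 830 = 5.92 V

5.92 V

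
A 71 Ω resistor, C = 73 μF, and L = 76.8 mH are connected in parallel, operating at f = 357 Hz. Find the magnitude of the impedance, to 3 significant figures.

ω = 2πf = 2243 rad/s
X_L = ωL = 172 Ω
X_C = 1/(ωC) = 6.11 Ω
Parallel: admittances add. Y = 1/R + 1/(jωL) + jωC
Y = (0.0141 + j0.158) S
|Y| = 0.159 S → |Z| = 1/|Y| = 6.31 Ω, ∠Z = −∠Y = -84.9°

6.31 Ω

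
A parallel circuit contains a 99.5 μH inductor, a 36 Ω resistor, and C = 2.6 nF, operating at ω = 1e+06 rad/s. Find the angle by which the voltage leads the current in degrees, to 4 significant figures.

X_L = ωL = 99.50 Ω
X_C = 1/(ωC) = 384.6 Ω
Parallel: admittances add. Y = 1/R + 1/(jωL) + jωC
Y = (0.02778 − j0.007450) S
|Y| = 0.02876 S → |Z| = 1/|Y| = 34.77 Ω, ∠Z = −∠Y = 15.01°

15.01°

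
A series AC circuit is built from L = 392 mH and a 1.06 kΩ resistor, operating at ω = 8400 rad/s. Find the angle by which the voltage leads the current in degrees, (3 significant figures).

72.2°

X_L = ωL = 3290 Ω
Z = 1060 + j3290 Ω
|Z| = √(1060² + 3290²) = 3460 Ω
∠Z = arctan(3290/1060) = 72.2°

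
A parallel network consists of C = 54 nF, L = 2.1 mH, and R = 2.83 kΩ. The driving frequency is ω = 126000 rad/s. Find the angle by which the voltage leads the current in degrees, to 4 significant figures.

-83.34°

X_L = ωL = 264.6 Ω
X_C = 1/(ωC) = 147.0 Ω
Parallel: admittances add. Y = 1/R + 1/(jωL) + jωC
Y = (0.0003534 + j0.003025) S
|Y| = 0.003045 S → |Z| = 1/|Y| = 328.4 Ω, ∠Z = −∠Y = -83.34°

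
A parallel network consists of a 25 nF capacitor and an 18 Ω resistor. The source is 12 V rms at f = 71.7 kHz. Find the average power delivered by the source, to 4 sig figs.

ω = 2πf = 450500 rad/s
X_C = 1/(ωC) = 88.79 Ω
Parallel: admittances add. Y = 1/R + jωC
Y = (0.05556 + j0.01126) S
|Y| = 0.05669 S → |Z| = 1/|Y| = 17.64 Ω, ∠Z = −∠Y = -11.46°
I = V/|Z| = 680.2 mA
P = VI cos φ = 12 × 0.6802 × cos(-11.46°) = 8.000 W

8.000 W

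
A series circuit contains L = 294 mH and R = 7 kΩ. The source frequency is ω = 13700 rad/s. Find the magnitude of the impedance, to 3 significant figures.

X_L = ωL = 4030 Ω
Z = 7000 + j4030 Ω
|Z| = √(7000² + 4030²) = 8080 Ω

8080 Ω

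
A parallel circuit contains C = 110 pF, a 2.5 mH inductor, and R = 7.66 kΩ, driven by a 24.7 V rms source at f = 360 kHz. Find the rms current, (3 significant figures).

ω = 2πf = 2.262e+06 rad/s
X_L = ωL = 5650 Ω
X_C = 1/(ωC) = 4020 Ω
Parallel: admittances add. Y = 1/R + 1/(jωL) + jωC
Y = (0.000131 + j7.2e-05) S
|Y| = 0.000149 S → |Z| = 1/|Y| = 6710 Ω, ∠Z = −∠Y = -28.9°
I = V/|Z| = 24.7/6710 = 3.68 mA

3.68 mA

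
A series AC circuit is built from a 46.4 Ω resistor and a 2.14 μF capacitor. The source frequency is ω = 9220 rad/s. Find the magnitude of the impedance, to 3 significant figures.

X_C = 1/(ωC) = 50.7 Ω
Z = 46.4 − j50.7 Ω
|Z| = √(46.4² + 50.7²) = 68.7 Ω

68.7 Ω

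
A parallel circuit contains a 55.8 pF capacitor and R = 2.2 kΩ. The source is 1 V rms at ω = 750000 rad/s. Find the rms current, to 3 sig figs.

456 μA

X_C = 1/(ωC) = 23900 Ω
Parallel: admittances add. Y = 1/R + jωC
Y = (0.000455 + j4.19e-05) S
|Y| = 0.000456 S → |Z| = 1/|Y| = 2190 Ω, ∠Z = −∠Y = -5.26°
I = V/|Z| = 1/2190 = 456 μA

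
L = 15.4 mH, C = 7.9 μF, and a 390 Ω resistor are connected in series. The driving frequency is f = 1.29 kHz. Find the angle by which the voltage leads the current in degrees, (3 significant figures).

ω = 2πf = 8105 rad/s
X_L = ωL = 125 Ω
X_C = 1/(ωC) = 15.6 Ω
Net reactance X = X_L − X_C = 109 Ω
Z = 390 + j109 Ω
|Z| = √(390² + 109²) = 405 Ω
∠Z = arctan(109/390) = 15.6°

15.6°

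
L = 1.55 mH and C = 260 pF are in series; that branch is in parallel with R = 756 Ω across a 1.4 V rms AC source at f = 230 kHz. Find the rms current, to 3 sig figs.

3.80 mA

ω = 2πf = 1.445e+06 rad/s
X_L = ωL = 2240 Ω
X_C = 1/(ωC) = 2660 Ω
Branch 1: Z₁ = R = 756 Ω
Branch 2 (series LC): Z₂ = j(X_L − X_C) = −j421 Ω
Parallel: Z = Z₁Z₂/(Z₁+Z₂), |Z| = 368 Ω, ∠Z = -60.9°
I = V/|Z| = 1.4/368 = 3.80 mA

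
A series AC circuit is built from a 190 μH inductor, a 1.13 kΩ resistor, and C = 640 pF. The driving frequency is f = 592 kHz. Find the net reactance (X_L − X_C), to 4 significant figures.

286.7 Ω

ω = 2πf = 3.72e+06 rad/s
X_L = ωL = 706.7 Ω
X_C = 1/(ωC) = 420.1 Ω
X = 706.7 − 420.1 = 286.7 Ω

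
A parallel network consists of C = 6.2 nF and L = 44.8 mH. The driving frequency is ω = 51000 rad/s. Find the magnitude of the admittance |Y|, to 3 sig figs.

X_L = ωL = 2280 Ω
X_C = 1/(ωC) = 3160 Ω
Parallel: admittances add. Y = 1/(jωL) + jωC
Y = (0 − j0.000121) S
|Y| = 0.000121 S → |Z| = 1/|Y| = 8230 Ω, ∠Z = −∠Y = 90.0°

121 μS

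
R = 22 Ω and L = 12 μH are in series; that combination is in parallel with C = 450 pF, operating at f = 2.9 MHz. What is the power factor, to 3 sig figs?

0.123

ω = 2πf = 1.822e+07 rad/s
X_L = ωL = 219 Ω
X_C = 1/(ωC) = 122 Ω
Branch 1 (R+jX_L): Z₁ = 22.0 + j219 Ω, |Z₁| = 220 Ω
Branch 2 (−jX_C): Z₂ = −j122 Ω
Parallel: Z = Z₁Z₂/(Z₁+Z₂), |Z| = 270 Ω, ∠Z = -82.9°
cos φ = cos(-82.9°) = 0.123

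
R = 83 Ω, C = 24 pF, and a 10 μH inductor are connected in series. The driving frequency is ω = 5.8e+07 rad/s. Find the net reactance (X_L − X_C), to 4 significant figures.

X_L = ωL = 580.0 Ω
X_C = 1/(ωC) = 718.4 Ω
X = 580.0 − 718.4 = -138.4 Ω

-138.4 Ω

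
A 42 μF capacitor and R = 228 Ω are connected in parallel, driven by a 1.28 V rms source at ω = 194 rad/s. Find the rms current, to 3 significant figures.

11.8 mA

X_C = 1/(ωC) = 123 Ω
Parallel: admittances add. Y = 1/R + jωC
Y = (0.00439 + j0.00815) S
|Y| = 0.00925 S → |Z| = 1/|Y| = 108 Ω, ∠Z = −∠Y = -61.7°
I = V/|Z| = 1.28/108 = 11.8 mA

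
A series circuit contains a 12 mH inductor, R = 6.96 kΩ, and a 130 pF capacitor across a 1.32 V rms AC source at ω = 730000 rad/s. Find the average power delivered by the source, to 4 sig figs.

235.0 μW

X_L = ωL = 8760 Ω
X_C = 1/(ωC) = 10540 Ω
Net reactance X = X_L − X_C = -1777 Ω
Z = 6960 − j1777 Ω
|Z| = √(6960² + 1777²) = 7183 Ω
∠Z = arctan(-1777/6960) = -14.33°
I = V/|Z| = 183.8 μA
P = VI cos φ = 1.32 × 0.0001838 × cos(-14.33°) = 235.0 μW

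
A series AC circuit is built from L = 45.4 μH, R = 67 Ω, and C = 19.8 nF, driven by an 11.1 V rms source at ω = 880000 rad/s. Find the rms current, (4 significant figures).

160.3 mA

X_L = ωL = 39.95 Ω
X_C = 1/(ωC) = 57.39 Ω
Net reactance X = X_L − X_C = -17.44 Ω
Z = 67.00 − j17.44 Ω
|Z| = √(67.00² + 17.44²) = 69.23 Ω
I = V/|Z| = 11.1/69.23 = 160.3 mA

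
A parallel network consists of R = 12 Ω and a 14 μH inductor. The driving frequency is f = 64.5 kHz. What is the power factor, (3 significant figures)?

0.427

ω = 2πf = 405300 rad/s
X_L = ωL = 5.67 Ω
Parallel: admittances add. Y = 1/R + 1/(jωL)
Y = (0.0833 − j0.176) S
|Y| = 0.195 S → |Z| = 1/|Y| = 5.13 Ω, ∠Z = −∠Y = 64.7°
cos φ = cos(64.7°) = 0.427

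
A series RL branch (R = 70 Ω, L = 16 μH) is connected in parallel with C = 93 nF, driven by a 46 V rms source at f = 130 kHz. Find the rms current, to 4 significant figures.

3.435 A

ω = 2πf = 816800 rad/s
X_L = ωL = 13.07 Ω
X_C = 1/(ωC) = 13.16 Ω
Branch 1 (R+jX_L): Z₁ = 70.00 + j13.07 Ω, |Z₁| = 71.21 Ω
Branch 2 (−jX_C): Z₂ = −j13.16 Ω
Parallel: Z = Z₁Z₂/(Z₁+Z₂), |Z| = 13.39 Ω, ∠Z = -79.35°
I = V/|Z| = 46/13.39 = 3.435 A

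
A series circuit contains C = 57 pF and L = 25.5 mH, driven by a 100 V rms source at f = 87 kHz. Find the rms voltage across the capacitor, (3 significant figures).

ω = 2πf = 546600 rad/s
X_L = ωL = 13900 Ω
X_C = 1/(ωC) = 32100 Ω
Net reactance X = X_L − X_C = -18200 Ω
Z = − j18200 Ω
|Z| = √(0² + 18200²) = 18200 Ω
I = V/|Z| = 5.51 mA
V_C = I·|Z_C| = 0.00551 × 32100 = 177 V

177 V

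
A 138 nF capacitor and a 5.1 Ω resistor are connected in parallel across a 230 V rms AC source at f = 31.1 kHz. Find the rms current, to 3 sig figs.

45.5 A

ω = 2πf = 195400 rad/s
X_C = 1/(ωC) = 37.1 Ω
Parallel: admittances add. Y = 1/R + jωC
Y = (0.196 + j0.0270) S
|Y| = 0.198 S → |Z| = 1/|Y| = 5.05 Ω, ∠Z = −∠Y = -7.83°
I = V/|Z| = 230/5.05 = 45.5 A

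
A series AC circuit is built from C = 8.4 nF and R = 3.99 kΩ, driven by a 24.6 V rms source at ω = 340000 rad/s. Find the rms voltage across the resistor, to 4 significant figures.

X_C = 1/(ωC) = 350.1 Ω
Z = 3990 − j350.1 Ω
|Z| = √(3990² + 350.1²) = 4005 Ω
I = V/|Z| = 6.142 mA
V_R = I·|Z_R| = 0.006142 × 3990 = 24.51 V

24.51 V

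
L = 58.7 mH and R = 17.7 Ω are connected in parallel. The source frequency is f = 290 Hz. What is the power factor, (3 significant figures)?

ω = 2πf = 1822 rad/s
X_L = ωL = 107 Ω
Parallel: admittances add. Y = 1/R + 1/(jωL)
Y = (0.0565 − j0.00935) S
|Y| = 0.0573 S → |Z| = 1/|Y| = 17.5 Ω, ∠Z = −∠Y = 9.40°
cos φ = cos(9.40°) = 0.987

0.987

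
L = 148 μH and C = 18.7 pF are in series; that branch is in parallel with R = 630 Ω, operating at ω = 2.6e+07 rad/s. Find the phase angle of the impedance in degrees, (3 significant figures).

19.4°

X_L = ωL = 3850 Ω
X_C = 1/(ωC) = 2060 Ω
Branch 1: Z₁ = R = 630 Ω
Branch 2 (series LC): Z₂ = j(X_L − X_C) = j1790 Ω
Parallel: Z = Z₁Z₂/(Z₁+Z₂), |Z| = 594 Ω, ∠Z = 19.4°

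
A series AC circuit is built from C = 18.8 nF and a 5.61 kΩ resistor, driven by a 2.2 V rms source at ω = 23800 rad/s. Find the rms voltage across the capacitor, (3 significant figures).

X_C = 1/(ωC) = 2230 Ω
Z = 5610 − j2230 Ω
|Z| = √(5610² + 2230²) = 6040 Ω
I = V/|Z| = 364 μA
V_C = I·|Z_C| = 0.000364 × 2230 = 0.814 V

0.814 V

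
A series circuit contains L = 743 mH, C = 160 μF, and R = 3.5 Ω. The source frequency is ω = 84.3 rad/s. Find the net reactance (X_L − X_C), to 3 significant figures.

X_L = ωL = 62.6 Ω
X_C = 1/(ωC) = 74.1 Ω
X = 62.6 − 74.1 = -11.5 Ω

-11.5 Ω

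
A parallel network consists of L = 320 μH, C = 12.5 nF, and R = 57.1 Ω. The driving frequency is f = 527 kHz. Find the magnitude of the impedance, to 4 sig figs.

22.69 Ω

ω = 2πf = 3.311e+06 rad/s
X_L = ωL = 1060 Ω
X_C = 1/(ωC) = 24.16 Ω
Parallel: admittances add. Y = 1/R + 1/(jωL) + jωC
Y = (0.01751 + j0.04045) S
|Y| = 0.04408 S → |Z| = 1/|Y| = 22.69 Ω, ∠Z = −∠Y = -66.59°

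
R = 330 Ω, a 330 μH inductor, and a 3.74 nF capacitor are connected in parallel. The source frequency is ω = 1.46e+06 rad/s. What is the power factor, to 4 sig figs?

0.6670

X_L = ωL = 481.8 Ω
X_C = 1/(ωC) = 183.1 Ω
Parallel: admittances add. Y = 1/R + 1/(jωL) + jωC
Y = (0.003030 + j0.003385) S
|Y| = 0.004543 S → |Z| = 1/|Y| = 220.1 Ω, ∠Z = −∠Y = -48.16°
cos φ = cos(-48.16°) = 0.6670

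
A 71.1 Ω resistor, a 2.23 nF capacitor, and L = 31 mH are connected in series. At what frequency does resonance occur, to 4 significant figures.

19.14 kHz

ω₀ = 1/√(LC) = 1/√(0.031 × 2.23e-09) = 120300 rad/s
f₀ = ω₀/(2π) = 19.14 kHz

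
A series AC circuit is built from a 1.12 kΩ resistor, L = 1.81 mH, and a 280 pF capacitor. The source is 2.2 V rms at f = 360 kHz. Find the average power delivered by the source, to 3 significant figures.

715 μW

ω = 2πf = 2.262e+06 rad/s
X_L = ωL = 4090 Ω
X_C = 1/(ωC) = 1580 Ω
Net reactance X = X_L − X_C = 2520 Ω
Z = 1120 + j2520 Ω
|Z| = √(1120² + 2520²) = 2750 Ω
∠Z = arctan(2520/1120) = 66.0°
I = V/|Z| = 799 μA
P = VI cos φ = 2.2 × 0.000799 × cos(66.0°) = 715 μW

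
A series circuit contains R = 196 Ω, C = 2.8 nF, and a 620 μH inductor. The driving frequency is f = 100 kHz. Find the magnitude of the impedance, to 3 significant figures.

ω = 2πf = 628300 rad/s
X_L = ωL = 390 Ω
X_C = 1/(ωC) = 568 Ω
Net reactance X = X_L − X_C = -179 Ω
Z = 196 − j179 Ω
|Z| = √(196² + 179²) = 265 Ω

265 Ω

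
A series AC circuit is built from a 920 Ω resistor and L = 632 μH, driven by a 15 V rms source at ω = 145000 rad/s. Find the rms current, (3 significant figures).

16.2 mA

X_L = ωL = 91.6 Ω
Z = 920 + j91.6 Ω
|Z| = √(920² + 91.6²) = 925 Ω
I = V/|Z| = 15/925 = 16.2 mA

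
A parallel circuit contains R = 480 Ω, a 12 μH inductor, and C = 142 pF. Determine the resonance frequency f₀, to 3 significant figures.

3.86 MHz

ω₀ = 1/√(LC) = 1/√(1.2e-05 × 1.42e-10) = 2.423e+07 rad/s
f₀ = ω₀/(2π) = 3.86 MHz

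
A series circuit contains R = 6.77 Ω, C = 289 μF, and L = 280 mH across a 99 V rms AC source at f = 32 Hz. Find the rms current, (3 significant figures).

ω = 2πf = 201.1 rad/s
X_L = ωL = 56.3 Ω
X_C = 1/(ωC) = 17.2 Ω
Net reactance X = X_L − X_C = 39.1 Ω
Z = 6.77 + j39.1 Ω
|Z| = √(6.77² + 39.1²) = 39.7 Ω
I = V/|Z| = 99/39.7 = 2.50 A

2.50 A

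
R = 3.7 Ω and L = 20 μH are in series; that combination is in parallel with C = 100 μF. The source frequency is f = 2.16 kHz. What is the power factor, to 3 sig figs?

ω = 2πf = 13570 rad/s
X_L = ωL = 0.271 Ω
X_C = 1/(ωC) = 0.737 Ω
Branch 1 (R+jX_L): Z₁ = 3.70 + j0.271 Ω, |Z₁| = 3.71 Ω
Branch 2 (−jX_C): Z₂ = −j0.737 Ω
Parallel: Z = Z₁Z₂/(Z₁+Z₂), |Z| = 0.733 Ω, ∠Z = -78.6°
cos φ = cos(-78.6°) = 0.197

0.197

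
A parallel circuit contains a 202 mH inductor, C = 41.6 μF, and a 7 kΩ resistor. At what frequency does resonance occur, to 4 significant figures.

ω₀ = 1/√(LC) = 1/√(0.202 × 4.16e-05) = 345.0 rad/s
f₀ = ω₀/(2π) = 54.90 Hz

54.90 Hz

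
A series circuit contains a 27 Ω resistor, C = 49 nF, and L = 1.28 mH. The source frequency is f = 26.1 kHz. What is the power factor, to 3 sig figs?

0.301

ω = 2πf = 164000 rad/s
X_L = ωL = 210 Ω
X_C = 1/(ωC) = 124 Ω
Net reactance X = X_L − X_C = 85.5 Ω
Z = 27.0 + j85.5 Ω
|Z| = √(27.0² + 85.5²) = 89.6 Ω
∠Z = arctan(85.5/27.0) = 72.5°
cos φ = cos(72.5°) = 0.301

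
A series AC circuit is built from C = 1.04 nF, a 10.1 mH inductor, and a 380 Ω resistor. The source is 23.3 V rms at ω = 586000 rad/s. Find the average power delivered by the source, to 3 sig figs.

11.2 mW

X_L = ωL = 5920 Ω
X_C = 1/(ωC) = 1640 Ω
Net reactance X = X_L − X_C = 4280 Ω
Z = 380 + j4280 Ω
|Z| = √(380² + 4280²) = 4290 Ω
∠Z = arctan(4280/380) = 84.9°
I = V/|Z| = 5.43 mA
P = VI cos φ = 23.3 × 0.00543 × cos(84.9°) = 11.2 mW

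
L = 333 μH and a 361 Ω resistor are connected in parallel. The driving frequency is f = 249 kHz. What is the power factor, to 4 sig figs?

0.8220

ω = 2πf = 1.565e+06 rad/s
X_L = ωL = 521.0 Ω
Parallel: admittances add. Y = 1/R + 1/(jωL)
Y = (0.002770 − j0.001919) S
|Y| = 0.003370 S → |Z| = 1/|Y| = 296.7 Ω, ∠Z = −∠Y = 34.72°
cos φ = cos(34.72°) = 0.8220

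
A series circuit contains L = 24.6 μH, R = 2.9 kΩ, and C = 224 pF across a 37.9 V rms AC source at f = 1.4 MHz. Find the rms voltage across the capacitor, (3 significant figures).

6.60 V

ω = 2πf = 8.796e+06 rad/s
X_L = ωL = 216 Ω
X_C = 1/(ωC) = 508 Ω
Net reactance X = X_L − X_C = -291 Ω
Z = 2900 − j291 Ω
|Z| = √(2900² + 291²) = 2910 Ω
I = V/|Z| = 13.0 mA
V_C = I·|Z_C| = 0.0130 × 508 = 6.60 V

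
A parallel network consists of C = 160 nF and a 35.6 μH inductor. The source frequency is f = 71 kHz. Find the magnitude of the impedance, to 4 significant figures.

118.9 Ω

ω = 2πf = 446100 rad/s
X_L = ωL = 15.88 Ω
X_C = 1/(ωC) = 14.01 Ω
Parallel: admittances add. Y = 1/(jωL) + jωC
Y = (0 + j0.008410) S
|Y| = 0.008410 S → |Z| = 1/|Y| = 118.9 Ω, ∠Z = −∠Y = -90.00°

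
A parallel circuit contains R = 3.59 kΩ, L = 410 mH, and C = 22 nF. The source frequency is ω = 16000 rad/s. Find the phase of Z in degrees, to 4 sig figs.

-35.62°

X_L = ωL = 6560 Ω
X_C = 1/(ωC) = 2841 Ω
Parallel: admittances add. Y = 1/R + 1/(jωL) + jωC
Y = (0.0002786 + j0.0001996) S
|Y| = 0.0003427 S → |Z| = 1/|Y| = 2918 Ω, ∠Z = −∠Y = -35.62°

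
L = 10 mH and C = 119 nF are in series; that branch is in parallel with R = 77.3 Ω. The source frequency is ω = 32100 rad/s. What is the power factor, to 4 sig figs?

X_L = ωL = 321.0 Ω
X_C = 1/(ωC) = 261.8 Ω
Branch 1: Z₁ = R = 77.30 Ω
Branch 2 (series LC): Z₂ = j(X_L − X_C) = j59.21 Ω
Parallel: Z = Z₁Z₂/(Z₁+Z₂), |Z| = 47.01 Ω, ∠Z = 52.55°
cos φ = cos(52.55°) = 0.6081

0.6081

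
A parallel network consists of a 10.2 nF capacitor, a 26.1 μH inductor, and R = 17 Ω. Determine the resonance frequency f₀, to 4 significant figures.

ω₀ = 1/√(LC) = 1/√(2.61e-05 × 1.02e-08) = 1.938e+06 rad/s
f₀ = ω₀/(2π) = 308.5 kHz

308.5 kHz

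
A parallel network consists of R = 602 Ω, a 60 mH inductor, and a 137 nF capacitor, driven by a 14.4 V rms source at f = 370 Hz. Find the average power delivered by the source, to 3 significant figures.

344 mW

ω = 2πf = 2325 rad/s
X_L = ωL = 139 Ω
X_C = 1/(ωC) = 3140 Ω
Parallel: admittances add. Y = 1/R + 1/(jωL) + jωC
Y = (0.00166 − j0.00685) S
|Y| = 0.00705 S → |Z| = 1/|Y| = 142 Ω, ∠Z = −∠Y = 76.4°
I = V/|Z| = 102 mA
P = VI cos φ = 14.4 × 0.102 × cos(76.4°) = 344 mW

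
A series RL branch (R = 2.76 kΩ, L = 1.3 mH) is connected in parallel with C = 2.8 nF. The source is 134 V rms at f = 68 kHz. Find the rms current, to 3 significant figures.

158 mA

ω = 2πf = 427300 rad/s
X_L = ωL = 555 Ω
X_C = 1/(ωC) = 836 Ω
Branch 1 (R+jX_L): Z₁ = 2760 + j555 Ω, |Z₁| = 2820 Ω
Branch 2 (−jX_C): Z₂ = −j836 Ω
Parallel: Z = Z₁Z₂/(Z₁+Z₂), |Z| = 848 Ω, ∠Z = -72.8°
I = V/|Z| = 134/848 = 158 mA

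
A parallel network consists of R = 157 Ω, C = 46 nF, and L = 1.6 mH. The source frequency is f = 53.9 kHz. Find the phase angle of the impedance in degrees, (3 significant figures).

ω = 2πf = 338700 rad/s
X_L = ωL = 542 Ω
X_C = 1/(ωC) = 64.2 Ω
Parallel: admittances add. Y = 1/R + 1/(jωL) + jωC
Y = (0.00637 + j0.0137) S
|Y| = 0.0151 S → |Z| = 1/|Y| = 66.1 Ω, ∠Z = −∠Y = -65.1°

-65.1°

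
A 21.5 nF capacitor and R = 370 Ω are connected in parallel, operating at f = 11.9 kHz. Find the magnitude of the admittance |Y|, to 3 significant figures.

3.14 mS

ω = 2πf = 74770 rad/s
X_C = 1/(ωC) = 622 Ω
Parallel: admittances add. Y = 1/R + jωC
Y = (0.00270 + j0.00161) S
|Y| = 0.00314 S → |Z| = 1/|Y| = 318 Ω, ∠Z = −∠Y = -30.7°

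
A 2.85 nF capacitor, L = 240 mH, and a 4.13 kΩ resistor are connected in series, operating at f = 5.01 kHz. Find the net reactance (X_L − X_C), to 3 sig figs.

-3590 Ω

ω = 2πf = 31480 rad/s
X_L = ωL = 7550 Ω
X_C = 1/(ωC) = 11100 Ω
X = 7550 − 11100 = -3590 Ω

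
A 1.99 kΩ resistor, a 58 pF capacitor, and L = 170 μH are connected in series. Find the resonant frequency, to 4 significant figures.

1.603 MHz

ω₀ = 1/√(LC) = 1/√(0.00017 × 5.8e-11) = 1.007e+07 rad/s
f₀ = ω₀/(2π) = 1.603 MHz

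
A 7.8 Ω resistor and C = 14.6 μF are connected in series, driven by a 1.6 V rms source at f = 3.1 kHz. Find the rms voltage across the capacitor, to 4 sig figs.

ω = 2πf = 19480 rad/s
X_C = 1/(ωC) = 3.516 Ω
Z = 7.800 − j3.516 Ω
|Z| = √(7.800² + 3.516²) = 8.556 Ω
I = V/|Z| = 187.0 mA
V_C = I·|Z_C| = 0.1870 × 3.516 = 0.6576 V

0.6576 V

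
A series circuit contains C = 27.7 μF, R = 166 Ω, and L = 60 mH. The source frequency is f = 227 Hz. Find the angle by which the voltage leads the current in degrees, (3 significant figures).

20.0°

ω = 2πf = 1426 rad/s
X_L = ωL = 85.6 Ω
X_C = 1/(ωC) = 25.3 Ω
Net reactance X = X_L − X_C = 60.3 Ω
Z = 166 + j60.3 Ω
|Z| = √(166² + 60.3²) = 177 Ω
∠Z = arctan(60.3/166) = 20.0°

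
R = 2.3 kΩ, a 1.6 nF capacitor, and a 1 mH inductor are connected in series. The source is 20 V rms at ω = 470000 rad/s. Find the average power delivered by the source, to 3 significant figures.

153 mW

X_L = ωL = 470 Ω
X_C = 1/(ωC) = 1330 Ω
Net reactance X = X_L − X_C = -860 Ω
Z = 2300 − j860 Ω
|Z| = √(2300² + 860²) = 2460 Ω
∠Z = arctan(-860/2300) = -20.5°
I = V/|Z| = 8.15 mA
P = VI cos φ = 20 × 0.00815 × cos(-20.5°) = 153 mW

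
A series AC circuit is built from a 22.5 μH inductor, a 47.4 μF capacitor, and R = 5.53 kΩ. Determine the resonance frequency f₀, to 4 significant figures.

4.873 kHz

ω₀ = 1/√(LC) = 1/√(2.25e-05 × 4.74e-05) = 30620 rad/s
f₀ = ω₀/(2π) = 4.873 kHz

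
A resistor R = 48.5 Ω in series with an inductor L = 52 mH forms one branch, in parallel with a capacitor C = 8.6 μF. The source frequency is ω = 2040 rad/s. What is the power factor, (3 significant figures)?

X_L = ωL = 106 Ω
X_C = 1/(ωC) = 57.0 Ω
Branch 1 (R+jX_L): Z₁ = 48.5 + j106 Ω, |Z₁| = 117 Ω
Branch 2 (−jX_C): Z₂ = −j57.0 Ω
Parallel: Z = Z₁Z₂/(Z₁+Z₂), |Z| = 96.4 Ω, ∠Z = -69.9°
cos φ = cos(-69.9°) = 0.343

0.343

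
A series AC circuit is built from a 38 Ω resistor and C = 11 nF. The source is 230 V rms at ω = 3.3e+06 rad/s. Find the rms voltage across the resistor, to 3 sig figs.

X_C = 1/(ωC) = 27.5 Ω
Z = 38.0 − j27.5 Ω
|Z| = √(38.0² + 27.5²) = 46.9 Ω
I = V/|Z| = 4.90 A
V_R = I·|Z_R| = 4.90 × 38.0 = 186 V

186 V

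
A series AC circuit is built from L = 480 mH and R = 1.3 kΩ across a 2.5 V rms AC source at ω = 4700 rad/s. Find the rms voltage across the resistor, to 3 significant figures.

X_L = ωL = 2260 Ω
Z = 1300 + j2260 Ω
|Z| = √(1300² + 2260²) = 2600 Ω
I = V/|Z| = 960 μA
V_R = I·|Z_R| = 0.000960 × 1300 = 1.25 V

1.25 V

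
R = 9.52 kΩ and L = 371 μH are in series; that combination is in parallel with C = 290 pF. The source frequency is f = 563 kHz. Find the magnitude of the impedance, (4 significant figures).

ω = 2πf = 3.537e+06 rad/s
X_L = ωL = 1312 Ω
X_C = 1/(ωC) = 974.8 Ω
Branch 1 (R+jX_L): Z₁ = 9520 + j1312 Ω, |Z₁| = 9610 Ω
Branch 2 (−jX_C): Z₂ = −j974.8 Ω
Parallel: Z = Z₁Z₂/(Z₁+Z₂), |Z| = 983.4 Ω, ∠Z = -84.18°

983.4 Ω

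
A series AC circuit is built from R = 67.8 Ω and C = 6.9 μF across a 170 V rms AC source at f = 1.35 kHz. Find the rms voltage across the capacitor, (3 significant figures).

ω = 2πf = 8482 rad/s
X_C = 1/(ωC) = 17.1 Ω
Z = 67.8 − j17.1 Ω
|Z| = √(67.8² + 17.1²) = 69.9 Ω
I = V/|Z| = 2.43 A
V_C = I·|Z_C| = 2.43 × 17.1 = 41.5 V

41.5 V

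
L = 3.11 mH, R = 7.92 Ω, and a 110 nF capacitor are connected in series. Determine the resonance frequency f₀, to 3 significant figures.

8.60 kHz

ω₀ = 1/√(LC) = 1/√(0.00311 × 1.1e-07) = 54070 rad/s
f₀ = ω₀/(2π) = 8.60 kHz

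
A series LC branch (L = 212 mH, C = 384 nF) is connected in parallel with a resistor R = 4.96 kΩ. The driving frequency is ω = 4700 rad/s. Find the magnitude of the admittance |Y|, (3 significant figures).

2.27 mS

X_L = ωL = 996 Ω
X_C = 1/(ωC) = 554 Ω
Branch 1: Z₁ = R = 4960 Ω
Branch 2 (series LC): Z₂ = j(X_L − X_C) = j442 Ω
Parallel: Z = Z₁Z₂/(Z₁+Z₂), |Z| = 441 Ω, ∠Z = 84.9°
|Y| = 1/|Z| = 2.27 mS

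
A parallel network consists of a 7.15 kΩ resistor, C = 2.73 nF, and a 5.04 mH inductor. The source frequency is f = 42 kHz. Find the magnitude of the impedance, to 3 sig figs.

6980 Ω

ω = 2πf = 263900 rad/s
X_L = ωL = 1330 Ω
X_C = 1/(ωC) = 1390 Ω
Parallel: admittances add. Y = 1/R + 1/(jωL) + jωC
Y = (0.000140 − j3.14e-05) S
|Y| = 0.000143 S → |Z| = 1/|Y| = 6980 Ω, ∠Z = −∠Y = 12.7°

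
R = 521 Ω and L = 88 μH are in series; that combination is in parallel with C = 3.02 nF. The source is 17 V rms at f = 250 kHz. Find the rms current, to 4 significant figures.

78.70 mA

ω = 2πf = 1.571e+06 rad/s
X_L = ωL = 138.2 Ω
X_C = 1/(ωC) = 210.8 Ω
Branch 1 (R+jX_L): Z₁ = 521.0 + j138.2 Ω, |Z₁| = 539.0 Ω
Branch 2 (−jX_C): Z₂ = −j210.8 Ω
Parallel: Z = Z₁Z₂/(Z₁+Z₂), |Z| = 216.0 Ω, ∠Z = -67.21°
I = V/|Z| = 17/216.0 = 78.70 mA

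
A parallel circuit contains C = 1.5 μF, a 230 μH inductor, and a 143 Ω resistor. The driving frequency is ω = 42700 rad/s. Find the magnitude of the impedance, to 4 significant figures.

26.03 Ω

X_L = ωL = 9.821 Ω
X_C = 1/(ωC) = 15.61 Ω
Parallel: admittances add. Y = 1/R + 1/(jωL) + jωC
Y = (0.006993 − j0.03777) S
|Y| = 0.03841 S → |Z| = 1/|Y| = 26.03 Ω, ∠Z = −∠Y = 79.51°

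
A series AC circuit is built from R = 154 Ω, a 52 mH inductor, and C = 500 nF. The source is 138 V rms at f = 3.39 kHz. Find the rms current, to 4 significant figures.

ω = 2πf = 21300 rad/s
X_L = ωL = 1108 Ω
X_C = 1/(ωC) = 93.90 Ω
Net reactance X = X_L − X_C = 1014 Ω
Z = 154.0 + j1014 Ω
|Z| = √(154.0² + 1014²) = 1025 Ω
I = V/|Z| = 138/1025 = 134.6 mA

134.6 mA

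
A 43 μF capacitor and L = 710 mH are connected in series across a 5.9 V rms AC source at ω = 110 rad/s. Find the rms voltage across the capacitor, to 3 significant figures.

X_L = ωL = 78.1 Ω
X_C = 1/(ωC) = 211 Ω
Net reactance X = X_L − X_C = -133 Ω
Z = − j133 Ω
|Z| = √(0² + 133²) = 133 Ω
I = V/|Z| = 44.3 mA
V_C = I·|Z_C| = 0.0443 × 211 = 9.36 V

9.36 V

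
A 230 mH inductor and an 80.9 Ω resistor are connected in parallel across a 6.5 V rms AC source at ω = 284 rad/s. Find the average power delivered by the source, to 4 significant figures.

522.2 mW

X_L = ωL = 65.32 Ω
Parallel: admittances add. Y = 1/R + 1/(jωL)
Y = (0.01236 − j0.01531) S
|Y| = 0.01968 S → |Z| = 1/|Y| = 50.82 Ω, ∠Z = −∠Y = 51.08°
I = V/|Z| = 127.9 mA
P = VI cos φ = 6.5 × 0.1279 × cos(51.08°) = 522.2 mW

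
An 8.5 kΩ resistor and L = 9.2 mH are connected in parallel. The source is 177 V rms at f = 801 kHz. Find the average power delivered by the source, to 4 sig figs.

ω = 2πf = 5.033e+06 rad/s
X_L = ωL = 46300 Ω
Parallel: admittances add. Y = 1/R + 1/(jωL)
Y = (0.0001176 − j2.16e-05) S
|Y| = 0.0001196 S → |Z| = 1/|Y| = 8360 Ω, ∠Z = −∠Y = 10.40°
I = V/|Z| = 21.17 mA
P = VI cos φ = 177 × 0.02117 × cos(10.40°) = 3.686 W

3.686 W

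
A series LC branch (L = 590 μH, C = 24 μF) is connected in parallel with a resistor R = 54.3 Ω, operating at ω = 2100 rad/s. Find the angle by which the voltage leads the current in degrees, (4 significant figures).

-71.09°

X_L = ωL = 1.239 Ω
X_C = 1/(ωC) = 19.84 Ω
Branch 1: Z₁ = R = 54.30 Ω
Branch 2 (series LC): Z₂ = j(X_L − X_C) = −j18.60 Ω
Parallel: Z = Z₁Z₂/(Z₁+Z₂), |Z| = 17.60 Ω, ∠Z = -71.09°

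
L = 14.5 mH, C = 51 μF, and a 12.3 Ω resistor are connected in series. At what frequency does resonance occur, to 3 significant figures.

185 Hz

ω₀ = 1/√(LC) = 1/√(0.0145 × 5.1e-05) = 1163 rad/s
f₀ = ω₀/(2π) = 185 Hz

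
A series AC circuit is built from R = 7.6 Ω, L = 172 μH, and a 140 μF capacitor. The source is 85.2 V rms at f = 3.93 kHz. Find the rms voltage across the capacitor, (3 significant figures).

2.88 V

ω = 2πf = 24690 rad/s
X_L = ωL = 4.25 Ω
X_C = 1/(ωC) = 0.289 Ω
Net reactance X = X_L − X_C = 3.96 Ω
Z = 7.60 + j3.96 Ω
|Z| = √(7.60² + 3.96²) = 8.57 Ω
I = V/|Z| = 9.94 A
V_C = I·|Z_C| = 9.94 × 0.289 = 2.88 V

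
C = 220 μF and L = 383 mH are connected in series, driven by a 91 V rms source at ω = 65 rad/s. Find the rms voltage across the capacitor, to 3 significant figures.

X_L = ωL = 24.9 Ω
X_C = 1/(ωC) = 69.9 Ω
Net reactance X = X_L − X_C = -45.0 Ω
Z = − j45.0 Ω
|Z| = √(0² + 45.0²) = 45.0 Ω
I = V/|Z| = 2.02 A
V_C = I·|Z_C| = 2.02 × 69.9 = 141 V

141 V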